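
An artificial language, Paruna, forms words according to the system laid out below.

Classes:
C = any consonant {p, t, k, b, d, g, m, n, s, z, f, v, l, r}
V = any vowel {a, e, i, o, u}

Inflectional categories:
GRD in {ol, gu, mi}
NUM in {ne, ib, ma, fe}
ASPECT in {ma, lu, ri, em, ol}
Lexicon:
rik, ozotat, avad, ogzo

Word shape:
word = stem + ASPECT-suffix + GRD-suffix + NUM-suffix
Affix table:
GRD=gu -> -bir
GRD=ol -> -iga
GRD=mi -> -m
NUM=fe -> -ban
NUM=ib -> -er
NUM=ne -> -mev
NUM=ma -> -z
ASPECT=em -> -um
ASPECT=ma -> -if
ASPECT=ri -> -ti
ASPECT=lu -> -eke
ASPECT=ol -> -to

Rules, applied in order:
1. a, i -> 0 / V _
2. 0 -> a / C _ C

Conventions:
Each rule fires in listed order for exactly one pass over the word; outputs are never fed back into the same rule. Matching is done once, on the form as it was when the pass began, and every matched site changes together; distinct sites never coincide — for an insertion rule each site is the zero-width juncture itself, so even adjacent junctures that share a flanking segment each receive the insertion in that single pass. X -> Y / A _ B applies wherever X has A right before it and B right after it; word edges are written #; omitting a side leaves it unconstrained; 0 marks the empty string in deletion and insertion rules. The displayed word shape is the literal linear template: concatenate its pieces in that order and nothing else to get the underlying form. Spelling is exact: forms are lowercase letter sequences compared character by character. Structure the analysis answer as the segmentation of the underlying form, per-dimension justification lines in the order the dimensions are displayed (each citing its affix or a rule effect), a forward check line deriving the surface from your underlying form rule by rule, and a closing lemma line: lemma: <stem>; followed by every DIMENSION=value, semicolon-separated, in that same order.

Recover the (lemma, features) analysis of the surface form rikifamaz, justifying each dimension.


underlying: rik-if-m-z
GRD=mi - signalled by the affix -m
NUM=ma - signalled by the affix -z
ASPECT=ma - signalled by the affix -if
check: rikifmz -> rikifmz -> rikifamaz
lemma: rik; GRD=mi; NUM=ma; ASPECT=ma


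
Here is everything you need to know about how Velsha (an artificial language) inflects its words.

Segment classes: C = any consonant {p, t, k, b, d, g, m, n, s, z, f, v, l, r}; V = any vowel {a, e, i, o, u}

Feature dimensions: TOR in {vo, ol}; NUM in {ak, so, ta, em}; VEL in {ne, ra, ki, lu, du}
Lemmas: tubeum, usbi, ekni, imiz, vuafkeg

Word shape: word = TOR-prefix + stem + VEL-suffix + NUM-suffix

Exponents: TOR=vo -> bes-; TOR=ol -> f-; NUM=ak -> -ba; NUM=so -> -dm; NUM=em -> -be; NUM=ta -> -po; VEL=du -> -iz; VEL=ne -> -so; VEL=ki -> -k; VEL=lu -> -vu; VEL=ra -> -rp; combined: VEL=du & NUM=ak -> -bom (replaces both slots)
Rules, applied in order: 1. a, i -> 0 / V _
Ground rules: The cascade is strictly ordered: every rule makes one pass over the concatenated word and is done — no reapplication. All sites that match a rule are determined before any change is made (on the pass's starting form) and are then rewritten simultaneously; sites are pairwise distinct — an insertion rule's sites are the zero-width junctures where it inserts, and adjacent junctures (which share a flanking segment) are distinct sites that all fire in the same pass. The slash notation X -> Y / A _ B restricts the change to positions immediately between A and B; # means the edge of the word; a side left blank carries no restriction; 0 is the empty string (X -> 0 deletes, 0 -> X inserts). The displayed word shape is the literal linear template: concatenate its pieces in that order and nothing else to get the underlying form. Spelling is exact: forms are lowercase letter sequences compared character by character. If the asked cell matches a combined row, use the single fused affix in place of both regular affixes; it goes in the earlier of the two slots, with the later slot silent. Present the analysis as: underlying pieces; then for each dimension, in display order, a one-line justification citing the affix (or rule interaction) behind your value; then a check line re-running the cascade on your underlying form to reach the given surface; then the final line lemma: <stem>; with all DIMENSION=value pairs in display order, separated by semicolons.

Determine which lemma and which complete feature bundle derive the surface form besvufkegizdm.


underlying: bes-vuafkeg-iz-dm
TOR=vo - signalled by the affix bes-
NUM=so - signalled by the affix -dm
VEL=du - signalled by the affix -iz
check: besvuafkegizdm -> besvufkegizdm
lemma: vuafkeg; TOR=vo; NUM=so; VEL=du


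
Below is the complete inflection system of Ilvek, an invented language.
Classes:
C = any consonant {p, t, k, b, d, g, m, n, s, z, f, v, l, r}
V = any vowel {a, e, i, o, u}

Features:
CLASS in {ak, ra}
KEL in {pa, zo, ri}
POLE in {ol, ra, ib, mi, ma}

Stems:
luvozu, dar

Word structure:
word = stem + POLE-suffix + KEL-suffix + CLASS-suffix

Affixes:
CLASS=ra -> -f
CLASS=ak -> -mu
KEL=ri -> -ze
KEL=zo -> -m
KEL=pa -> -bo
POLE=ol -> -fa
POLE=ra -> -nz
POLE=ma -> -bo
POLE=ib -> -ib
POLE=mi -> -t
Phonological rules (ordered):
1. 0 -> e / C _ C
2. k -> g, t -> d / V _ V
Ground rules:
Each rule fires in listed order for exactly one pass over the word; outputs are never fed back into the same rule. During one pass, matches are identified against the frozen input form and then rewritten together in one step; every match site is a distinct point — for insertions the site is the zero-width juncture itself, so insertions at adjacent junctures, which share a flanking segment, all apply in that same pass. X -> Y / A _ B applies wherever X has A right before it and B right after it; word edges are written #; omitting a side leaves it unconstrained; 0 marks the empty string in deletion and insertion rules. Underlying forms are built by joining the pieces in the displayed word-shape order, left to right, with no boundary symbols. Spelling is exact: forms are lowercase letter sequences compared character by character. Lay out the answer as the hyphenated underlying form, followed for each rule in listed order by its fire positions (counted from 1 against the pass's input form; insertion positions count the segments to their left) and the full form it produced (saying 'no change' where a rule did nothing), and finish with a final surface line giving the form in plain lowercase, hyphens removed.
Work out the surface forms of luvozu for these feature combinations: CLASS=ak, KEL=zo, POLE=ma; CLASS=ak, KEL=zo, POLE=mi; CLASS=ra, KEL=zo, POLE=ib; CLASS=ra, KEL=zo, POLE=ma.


cell CLASS=ak, KEL=zo, POLE=ma:
underlying: luvozu-bo-m-mu
1. 0 -> e / C _ C: inserts after position(s) 9: luvozubomemu
2. k -> g, t -> d / V _ V: no change
surface: luvozubomemu

cell CLASS=ak, KEL=zo, POLE=mi:
underlying: luvozu-t-m-mu
1. 0 -> e / C _ C: inserts after position(s) 7, 8: luvozutememu
2. k -> g, t -> d / V _ V: fires at position(s) 7: luvozudememu
surface: luvozudememu

cell CLASS=ra, KEL=zo, POLE=ib:
underlying: luvozu-ib-m-f
1. 0 -> e / C _ C: inserts after position(s) 8, 9: luvozuibemef
2. k -> g, t -> d / V _ V: no change
surface: luvozuibemef

cell CLASS=ra, KEL=zo, POLE=ma:
underlying: luvozu-bo-m-f
1. 0 -> e / C _ C: inserts after position(s) 9: luvozubomef
2. k -> g, t -> d / V _ V: no change
surface: luvozubomef


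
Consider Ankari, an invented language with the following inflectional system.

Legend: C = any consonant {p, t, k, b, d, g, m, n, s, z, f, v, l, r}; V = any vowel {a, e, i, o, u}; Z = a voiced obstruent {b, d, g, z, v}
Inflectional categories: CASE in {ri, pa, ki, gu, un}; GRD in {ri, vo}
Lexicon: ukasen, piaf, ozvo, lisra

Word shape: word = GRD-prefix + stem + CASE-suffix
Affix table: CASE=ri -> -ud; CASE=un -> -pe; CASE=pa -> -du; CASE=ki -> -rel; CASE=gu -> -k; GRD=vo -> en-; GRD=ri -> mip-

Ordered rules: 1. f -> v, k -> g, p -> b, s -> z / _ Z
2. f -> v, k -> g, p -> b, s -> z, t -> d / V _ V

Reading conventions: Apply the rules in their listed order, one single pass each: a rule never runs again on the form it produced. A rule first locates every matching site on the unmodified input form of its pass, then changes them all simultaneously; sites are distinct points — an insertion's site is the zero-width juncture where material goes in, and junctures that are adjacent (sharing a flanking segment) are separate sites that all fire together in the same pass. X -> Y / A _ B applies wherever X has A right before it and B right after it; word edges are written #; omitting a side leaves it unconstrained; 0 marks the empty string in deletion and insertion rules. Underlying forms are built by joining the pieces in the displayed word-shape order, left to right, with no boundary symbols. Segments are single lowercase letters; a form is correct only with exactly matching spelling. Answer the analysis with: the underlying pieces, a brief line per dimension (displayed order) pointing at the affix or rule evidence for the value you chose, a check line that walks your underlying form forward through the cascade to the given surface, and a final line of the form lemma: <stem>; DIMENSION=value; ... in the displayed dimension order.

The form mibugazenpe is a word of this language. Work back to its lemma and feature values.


underlying: mip-ukasen-pe
CASE=un - signalled by the affix -pe
GRD=ri - signalled by the affix mip-
check: mipukasenpe -> mipukasenpe -> mibugazenpe
lemma: ukasen; CASE=un; GRD=ri


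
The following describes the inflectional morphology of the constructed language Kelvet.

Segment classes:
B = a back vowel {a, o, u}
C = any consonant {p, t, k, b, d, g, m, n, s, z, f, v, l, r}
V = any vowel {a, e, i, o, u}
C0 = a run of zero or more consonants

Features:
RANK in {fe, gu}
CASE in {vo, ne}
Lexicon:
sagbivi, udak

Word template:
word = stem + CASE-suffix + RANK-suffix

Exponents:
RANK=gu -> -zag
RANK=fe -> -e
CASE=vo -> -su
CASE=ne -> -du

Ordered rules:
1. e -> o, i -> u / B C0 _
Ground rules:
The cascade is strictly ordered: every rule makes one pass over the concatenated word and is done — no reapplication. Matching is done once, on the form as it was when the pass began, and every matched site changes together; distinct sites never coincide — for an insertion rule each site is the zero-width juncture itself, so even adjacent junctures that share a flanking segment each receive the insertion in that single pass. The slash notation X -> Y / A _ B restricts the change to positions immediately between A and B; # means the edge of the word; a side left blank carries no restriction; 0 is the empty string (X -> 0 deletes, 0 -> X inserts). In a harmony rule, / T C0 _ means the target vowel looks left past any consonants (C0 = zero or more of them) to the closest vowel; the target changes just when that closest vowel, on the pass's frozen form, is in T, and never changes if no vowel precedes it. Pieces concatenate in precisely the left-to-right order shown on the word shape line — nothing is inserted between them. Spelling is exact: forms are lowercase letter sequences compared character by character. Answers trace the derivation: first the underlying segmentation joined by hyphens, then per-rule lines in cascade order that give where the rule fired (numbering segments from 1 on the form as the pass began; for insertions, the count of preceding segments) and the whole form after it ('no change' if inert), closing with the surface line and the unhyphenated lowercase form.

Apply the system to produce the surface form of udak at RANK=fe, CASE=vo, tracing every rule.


underlying: udak-su-e
1. e -> o, i -> u / B C0 _: fires at position(s) 7: udaksuo
surface: udaksuo


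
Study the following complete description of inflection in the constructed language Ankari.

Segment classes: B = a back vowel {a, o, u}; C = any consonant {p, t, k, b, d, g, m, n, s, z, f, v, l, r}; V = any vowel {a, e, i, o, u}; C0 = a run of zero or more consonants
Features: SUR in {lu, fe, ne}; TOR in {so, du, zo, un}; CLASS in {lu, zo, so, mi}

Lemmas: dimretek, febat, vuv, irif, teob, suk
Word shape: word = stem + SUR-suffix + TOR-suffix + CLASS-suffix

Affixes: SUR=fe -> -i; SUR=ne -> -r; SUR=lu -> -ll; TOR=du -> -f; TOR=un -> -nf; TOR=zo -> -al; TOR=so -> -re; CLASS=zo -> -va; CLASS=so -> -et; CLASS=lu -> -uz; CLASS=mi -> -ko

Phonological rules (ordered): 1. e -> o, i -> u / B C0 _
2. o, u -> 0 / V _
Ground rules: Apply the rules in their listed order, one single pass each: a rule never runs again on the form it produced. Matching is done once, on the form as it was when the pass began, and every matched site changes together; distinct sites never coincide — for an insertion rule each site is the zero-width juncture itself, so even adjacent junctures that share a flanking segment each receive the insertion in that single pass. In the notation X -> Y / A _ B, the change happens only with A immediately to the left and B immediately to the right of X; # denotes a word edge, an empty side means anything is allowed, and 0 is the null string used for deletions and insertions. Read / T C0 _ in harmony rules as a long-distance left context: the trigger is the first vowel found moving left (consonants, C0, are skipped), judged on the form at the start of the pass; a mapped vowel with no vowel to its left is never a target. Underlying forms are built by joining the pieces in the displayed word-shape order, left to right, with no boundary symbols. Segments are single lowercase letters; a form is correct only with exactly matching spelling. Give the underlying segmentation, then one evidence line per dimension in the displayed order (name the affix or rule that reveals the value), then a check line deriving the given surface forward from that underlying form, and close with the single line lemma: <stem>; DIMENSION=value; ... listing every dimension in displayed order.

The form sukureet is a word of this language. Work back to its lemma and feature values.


underlying: suk-i-re-et
SUR=fe - signalled by the affix -i
TOR=so - signalled by the affix -re
CLASS=so - signalled by the affix -et
check: sukireet -> sukureet -> sukureet
lemma: suk; SUR=fe; TOR=so; CLASS=so


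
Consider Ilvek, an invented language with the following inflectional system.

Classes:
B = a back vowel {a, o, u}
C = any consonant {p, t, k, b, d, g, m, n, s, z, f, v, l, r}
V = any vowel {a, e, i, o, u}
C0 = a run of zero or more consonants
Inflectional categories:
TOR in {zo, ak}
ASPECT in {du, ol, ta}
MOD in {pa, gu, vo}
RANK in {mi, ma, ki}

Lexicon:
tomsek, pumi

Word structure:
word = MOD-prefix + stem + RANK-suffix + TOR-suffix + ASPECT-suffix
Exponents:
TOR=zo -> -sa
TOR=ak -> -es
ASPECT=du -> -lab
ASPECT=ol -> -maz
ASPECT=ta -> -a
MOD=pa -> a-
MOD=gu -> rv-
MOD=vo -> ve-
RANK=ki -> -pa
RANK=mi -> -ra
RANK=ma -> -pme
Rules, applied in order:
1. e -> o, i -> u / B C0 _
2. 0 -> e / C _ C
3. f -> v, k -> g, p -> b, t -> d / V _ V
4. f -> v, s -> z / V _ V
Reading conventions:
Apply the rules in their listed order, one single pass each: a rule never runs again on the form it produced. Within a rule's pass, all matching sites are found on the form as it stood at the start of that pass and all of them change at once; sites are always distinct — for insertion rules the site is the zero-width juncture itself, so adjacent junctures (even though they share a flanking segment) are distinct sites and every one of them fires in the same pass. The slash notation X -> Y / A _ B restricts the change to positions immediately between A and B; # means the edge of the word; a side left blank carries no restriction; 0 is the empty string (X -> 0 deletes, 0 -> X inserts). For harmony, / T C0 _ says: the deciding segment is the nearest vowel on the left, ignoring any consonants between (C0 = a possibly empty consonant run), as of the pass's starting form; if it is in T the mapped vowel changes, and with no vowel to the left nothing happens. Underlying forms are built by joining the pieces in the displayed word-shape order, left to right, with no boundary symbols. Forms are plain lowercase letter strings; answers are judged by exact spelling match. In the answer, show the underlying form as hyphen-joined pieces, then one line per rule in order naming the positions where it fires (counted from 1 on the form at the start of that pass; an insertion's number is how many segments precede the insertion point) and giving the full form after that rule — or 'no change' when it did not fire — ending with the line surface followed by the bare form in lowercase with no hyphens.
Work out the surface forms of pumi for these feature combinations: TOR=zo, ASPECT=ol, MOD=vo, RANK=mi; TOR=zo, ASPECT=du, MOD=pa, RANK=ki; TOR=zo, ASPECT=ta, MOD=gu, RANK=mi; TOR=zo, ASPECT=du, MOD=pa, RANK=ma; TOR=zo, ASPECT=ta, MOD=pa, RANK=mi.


cell TOR=zo, ASPECT=ol, MOD=vo, RANK=mi:
underlying: ve-pumi-ra-sa-maz
1. e -> o, i -> u / B C0 _: fires at position(s) 6: vepumurasamaz
2. 0 -> e / C _ C: no change
3. f -> v, k -> g, p -> b, t -> d / V _ V: fires at position(s) 3: vebumurasamaz
4. f -> v, s -> z / V _ V: fires at position(s) 9: vebumurazamaz
surface: vebumurazamaz

cell TOR=zo, ASPECT=du, MOD=pa, RANK=ki:
underlying: a-pumi-pa-sa-lab
1. e -> o, i -> u / B C0 _: fires at position(s) 5: apumupasalab
2. 0 -> e / C _ C: no change
3. f -> v, k -> g, p -> b, t -> d / V _ V: fires at position(s) 2, 6: abumubasalab
4. f -> v, s -> z / V _ V: fires at position(s) 8: abumubazalab
surface: abumubazalab

cell TOR=zo, ASPECT=ta, MOD=gu, RANK=mi:
underlying: rv-pumi-ra-sa-a
1. e -> o, i -> u / B C0 _: fires at position(s) 6: rvpumurasaa
2. 0 -> e / C _ C: inserts after position(s) 1, 2: revepumurasaa
3. f -> v, k -> g, p -> b, t -> d / V _ V: fires at position(s) 5: revebumurasaa
4. f -> v, s -> z / V _ V: fires at position(s) 11: revebumurazaa
surface: revebumurazaa

cell TOR=zo, ASPECT=du, MOD=pa, RANK=ma:
underlying: a-pumi-pme-sa-lab
1. e -> o, i -> u / B C0 _: fires at position(s) 5: apumupmesalab
2. 0 -> e / C _ C: inserts after position(s) 6: apumupemesalab
3. f -> v, k -> g, p -> b, t -> d / V _ V: fires at position(s) 2, 6: abumubemesalab
4. f -> v, s -> z / V _ V: fires at position(s) 10: abumubemezalab
surface: abumubemezalab

cell TOR=zo, ASPECT=ta, MOD=pa, RANK=mi:
underlying: a-pumi-ra-sa-a
1. e -> o, i -> u / B C0 _: fires at position(s) 5: apumurasaa
2. 0 -> e / C _ C: no change
3. f -> v, k -> g, p -> b, t -> d / V _ V: fires at position(s) 2: abumurasaa
4. f -> v, s -> z / V _ V: fires at position(s) 8: abumurazaa
surface: abumurazaa


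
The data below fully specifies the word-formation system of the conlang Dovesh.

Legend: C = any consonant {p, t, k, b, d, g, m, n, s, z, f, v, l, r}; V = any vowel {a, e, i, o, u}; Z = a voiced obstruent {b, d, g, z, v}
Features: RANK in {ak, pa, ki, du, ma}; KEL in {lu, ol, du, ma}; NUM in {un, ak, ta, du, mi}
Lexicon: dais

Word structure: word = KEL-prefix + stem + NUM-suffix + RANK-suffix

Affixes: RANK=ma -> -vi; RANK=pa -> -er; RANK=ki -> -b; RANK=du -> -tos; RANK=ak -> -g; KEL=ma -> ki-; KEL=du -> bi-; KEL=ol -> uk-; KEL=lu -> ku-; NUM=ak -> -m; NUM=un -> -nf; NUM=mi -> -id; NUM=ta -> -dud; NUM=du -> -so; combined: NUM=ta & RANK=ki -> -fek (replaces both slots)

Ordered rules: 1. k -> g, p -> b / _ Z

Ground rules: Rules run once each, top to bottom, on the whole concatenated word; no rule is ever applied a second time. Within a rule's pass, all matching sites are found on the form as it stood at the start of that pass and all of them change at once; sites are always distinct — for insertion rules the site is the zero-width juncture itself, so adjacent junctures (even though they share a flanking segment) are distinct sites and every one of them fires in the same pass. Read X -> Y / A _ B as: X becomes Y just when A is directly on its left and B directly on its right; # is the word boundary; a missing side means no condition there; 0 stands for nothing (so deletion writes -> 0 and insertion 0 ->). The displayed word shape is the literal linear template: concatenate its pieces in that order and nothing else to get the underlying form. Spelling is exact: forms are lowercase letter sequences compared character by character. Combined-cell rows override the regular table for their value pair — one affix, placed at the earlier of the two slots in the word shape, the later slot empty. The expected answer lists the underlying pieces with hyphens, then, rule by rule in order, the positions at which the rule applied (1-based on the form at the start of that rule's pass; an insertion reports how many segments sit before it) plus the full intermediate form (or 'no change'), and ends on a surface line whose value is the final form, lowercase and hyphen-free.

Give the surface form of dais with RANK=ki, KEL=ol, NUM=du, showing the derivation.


underlying: uk-dais-so-b
1. k -> g, p -> b / _ Z: fires at position(s) 2: ugdaissob
surface: ugdaissob


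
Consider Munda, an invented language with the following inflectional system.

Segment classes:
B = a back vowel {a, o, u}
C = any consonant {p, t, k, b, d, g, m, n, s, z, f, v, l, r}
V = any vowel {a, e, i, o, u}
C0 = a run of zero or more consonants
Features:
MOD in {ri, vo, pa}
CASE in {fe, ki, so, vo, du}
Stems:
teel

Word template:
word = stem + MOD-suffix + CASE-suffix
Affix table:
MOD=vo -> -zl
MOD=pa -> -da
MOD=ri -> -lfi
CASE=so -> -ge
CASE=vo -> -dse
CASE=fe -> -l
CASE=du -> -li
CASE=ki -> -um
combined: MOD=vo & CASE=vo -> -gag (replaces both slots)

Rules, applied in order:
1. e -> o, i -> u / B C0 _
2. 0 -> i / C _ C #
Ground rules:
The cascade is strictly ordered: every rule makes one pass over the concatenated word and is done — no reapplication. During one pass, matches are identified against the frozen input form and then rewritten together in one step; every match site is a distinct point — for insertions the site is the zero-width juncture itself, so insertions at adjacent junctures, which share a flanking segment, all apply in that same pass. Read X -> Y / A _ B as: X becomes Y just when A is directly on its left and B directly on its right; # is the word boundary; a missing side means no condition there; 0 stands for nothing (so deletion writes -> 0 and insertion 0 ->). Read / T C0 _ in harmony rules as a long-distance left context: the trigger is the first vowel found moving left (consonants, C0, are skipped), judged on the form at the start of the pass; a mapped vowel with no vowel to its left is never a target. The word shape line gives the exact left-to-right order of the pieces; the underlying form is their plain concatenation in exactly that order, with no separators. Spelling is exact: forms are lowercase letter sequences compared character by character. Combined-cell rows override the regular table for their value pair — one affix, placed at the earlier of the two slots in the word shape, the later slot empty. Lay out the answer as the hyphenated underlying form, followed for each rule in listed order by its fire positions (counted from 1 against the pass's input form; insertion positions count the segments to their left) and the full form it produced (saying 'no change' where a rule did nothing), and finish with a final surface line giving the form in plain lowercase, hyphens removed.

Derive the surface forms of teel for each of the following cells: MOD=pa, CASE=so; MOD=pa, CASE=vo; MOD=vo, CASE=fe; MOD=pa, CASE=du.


cell MOD=pa, CASE=so:
underlying: teel-da-ge
1. e -> o, i -> u / B C0 _: fires at position(s) 8: teeldago
2. 0 -> i / C _ C #: no change
surface: teeldago

cell MOD=pa, CASE=vo:
underlying: teel-da-dse
1. e -> o, i -> u / B C0 _: fires at position(s) 9: teeldadso
2. 0 -> i / C _ C #: no change
surface: teeldadso

cell MOD=vo, CASE=fe:
underlying: teel-zl-l
1. e -> o, i -> u / B C0 _: no change
2. 0 -> i / C _ C #: inserts after position(s) 6: teelzlil
surface: teelzlil

cell MOD=pa, CASE=du:
underlying: teel-da-li
1. e -> o, i -> u / B C0 _: fires at position(s) 8: teeldalu
2. 0 -> i / C _ C #: no change
surface: teeldalu


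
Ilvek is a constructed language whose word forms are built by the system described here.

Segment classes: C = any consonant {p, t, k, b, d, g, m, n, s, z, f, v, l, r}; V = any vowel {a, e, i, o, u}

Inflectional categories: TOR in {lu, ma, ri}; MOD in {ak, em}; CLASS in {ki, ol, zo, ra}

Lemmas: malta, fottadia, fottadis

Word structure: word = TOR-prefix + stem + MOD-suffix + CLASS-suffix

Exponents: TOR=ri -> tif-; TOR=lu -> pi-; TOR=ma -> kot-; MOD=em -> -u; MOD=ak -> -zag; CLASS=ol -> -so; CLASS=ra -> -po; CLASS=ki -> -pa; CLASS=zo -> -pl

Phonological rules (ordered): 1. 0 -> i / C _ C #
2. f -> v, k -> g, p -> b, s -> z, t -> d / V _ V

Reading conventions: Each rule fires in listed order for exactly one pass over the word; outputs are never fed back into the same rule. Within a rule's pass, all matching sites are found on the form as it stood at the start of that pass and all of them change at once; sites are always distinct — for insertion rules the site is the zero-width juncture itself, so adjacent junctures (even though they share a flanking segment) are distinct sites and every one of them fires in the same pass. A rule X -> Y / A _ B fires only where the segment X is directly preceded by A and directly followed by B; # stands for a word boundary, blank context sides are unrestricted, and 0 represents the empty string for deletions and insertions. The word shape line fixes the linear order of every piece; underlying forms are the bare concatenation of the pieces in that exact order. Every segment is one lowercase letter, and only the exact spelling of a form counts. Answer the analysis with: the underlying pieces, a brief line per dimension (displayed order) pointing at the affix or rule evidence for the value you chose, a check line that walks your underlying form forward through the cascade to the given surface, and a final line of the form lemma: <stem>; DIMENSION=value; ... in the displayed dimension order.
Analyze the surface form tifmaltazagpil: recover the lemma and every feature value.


underlying: tif-malta-zag-pl
TOR=ri - signalled by the affix tif-
MOD=ak - signalled by the affix -zag
CLASS=zo - signalled by the affix -pl
check: tifmaltazagpl -> tifmaltazagpil -> tifmaltazagpil
lemma: malta; TOR=ri; MOD=ak; CLASS=zo


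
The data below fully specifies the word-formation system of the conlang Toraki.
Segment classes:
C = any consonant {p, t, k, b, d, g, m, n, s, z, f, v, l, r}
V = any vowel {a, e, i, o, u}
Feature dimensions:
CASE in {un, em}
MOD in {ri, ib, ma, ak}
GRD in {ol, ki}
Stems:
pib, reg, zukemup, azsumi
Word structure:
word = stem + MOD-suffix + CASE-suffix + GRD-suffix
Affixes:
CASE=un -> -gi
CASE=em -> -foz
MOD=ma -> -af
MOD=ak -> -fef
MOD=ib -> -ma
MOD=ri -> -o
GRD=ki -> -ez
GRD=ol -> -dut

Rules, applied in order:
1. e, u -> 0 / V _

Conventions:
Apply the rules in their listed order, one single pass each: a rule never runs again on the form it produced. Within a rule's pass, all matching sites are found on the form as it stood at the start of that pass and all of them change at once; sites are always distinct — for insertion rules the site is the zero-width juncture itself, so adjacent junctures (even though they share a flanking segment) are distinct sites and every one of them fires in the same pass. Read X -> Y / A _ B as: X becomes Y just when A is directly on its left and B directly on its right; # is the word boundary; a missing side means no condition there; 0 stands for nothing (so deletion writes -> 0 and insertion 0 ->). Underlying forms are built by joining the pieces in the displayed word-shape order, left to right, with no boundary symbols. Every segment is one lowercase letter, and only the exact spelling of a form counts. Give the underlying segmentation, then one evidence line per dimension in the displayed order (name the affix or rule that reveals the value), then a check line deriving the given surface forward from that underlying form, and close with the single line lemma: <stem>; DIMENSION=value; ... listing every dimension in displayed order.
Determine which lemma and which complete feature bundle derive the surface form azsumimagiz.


underlying: azsumi-ma-gi-ez
CASE=un - signalled by the affix -gi
MOD=ib - signalled by the affix -ma
GRD=ki - signalled by the affix -ez
check: azsumimagiez -> azsumimagiz
lemma: azsumi; CASE=un; MOD=ib; GRD=ki


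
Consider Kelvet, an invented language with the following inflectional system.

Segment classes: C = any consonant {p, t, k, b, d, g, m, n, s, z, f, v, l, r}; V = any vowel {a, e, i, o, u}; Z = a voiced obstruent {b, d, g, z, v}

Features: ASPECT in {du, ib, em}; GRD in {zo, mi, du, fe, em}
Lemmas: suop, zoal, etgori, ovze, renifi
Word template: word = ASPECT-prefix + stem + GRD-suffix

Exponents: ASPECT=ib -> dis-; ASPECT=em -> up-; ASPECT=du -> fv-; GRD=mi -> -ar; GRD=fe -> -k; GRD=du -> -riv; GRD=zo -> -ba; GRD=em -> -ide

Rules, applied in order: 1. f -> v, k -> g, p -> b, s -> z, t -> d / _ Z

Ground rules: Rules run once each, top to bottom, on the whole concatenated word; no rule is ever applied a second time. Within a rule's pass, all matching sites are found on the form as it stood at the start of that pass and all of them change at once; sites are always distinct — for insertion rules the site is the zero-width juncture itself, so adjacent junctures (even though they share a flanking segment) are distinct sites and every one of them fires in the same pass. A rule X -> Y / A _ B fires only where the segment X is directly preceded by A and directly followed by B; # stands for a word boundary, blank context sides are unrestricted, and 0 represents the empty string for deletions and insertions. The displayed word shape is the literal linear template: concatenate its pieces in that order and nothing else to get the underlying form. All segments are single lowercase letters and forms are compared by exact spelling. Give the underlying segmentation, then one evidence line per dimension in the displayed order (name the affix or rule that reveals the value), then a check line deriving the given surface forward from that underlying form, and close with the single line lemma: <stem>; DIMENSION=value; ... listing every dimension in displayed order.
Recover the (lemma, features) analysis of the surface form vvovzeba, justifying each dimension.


underlying: fv-ovze-ba
ASPECT=du - signalled by the affix fv-
GRD=zo - signalled by the affix -ba
check: fvovzeba -> vvovzeba
lemma: ovze; ASPECT=du; GRD=zo


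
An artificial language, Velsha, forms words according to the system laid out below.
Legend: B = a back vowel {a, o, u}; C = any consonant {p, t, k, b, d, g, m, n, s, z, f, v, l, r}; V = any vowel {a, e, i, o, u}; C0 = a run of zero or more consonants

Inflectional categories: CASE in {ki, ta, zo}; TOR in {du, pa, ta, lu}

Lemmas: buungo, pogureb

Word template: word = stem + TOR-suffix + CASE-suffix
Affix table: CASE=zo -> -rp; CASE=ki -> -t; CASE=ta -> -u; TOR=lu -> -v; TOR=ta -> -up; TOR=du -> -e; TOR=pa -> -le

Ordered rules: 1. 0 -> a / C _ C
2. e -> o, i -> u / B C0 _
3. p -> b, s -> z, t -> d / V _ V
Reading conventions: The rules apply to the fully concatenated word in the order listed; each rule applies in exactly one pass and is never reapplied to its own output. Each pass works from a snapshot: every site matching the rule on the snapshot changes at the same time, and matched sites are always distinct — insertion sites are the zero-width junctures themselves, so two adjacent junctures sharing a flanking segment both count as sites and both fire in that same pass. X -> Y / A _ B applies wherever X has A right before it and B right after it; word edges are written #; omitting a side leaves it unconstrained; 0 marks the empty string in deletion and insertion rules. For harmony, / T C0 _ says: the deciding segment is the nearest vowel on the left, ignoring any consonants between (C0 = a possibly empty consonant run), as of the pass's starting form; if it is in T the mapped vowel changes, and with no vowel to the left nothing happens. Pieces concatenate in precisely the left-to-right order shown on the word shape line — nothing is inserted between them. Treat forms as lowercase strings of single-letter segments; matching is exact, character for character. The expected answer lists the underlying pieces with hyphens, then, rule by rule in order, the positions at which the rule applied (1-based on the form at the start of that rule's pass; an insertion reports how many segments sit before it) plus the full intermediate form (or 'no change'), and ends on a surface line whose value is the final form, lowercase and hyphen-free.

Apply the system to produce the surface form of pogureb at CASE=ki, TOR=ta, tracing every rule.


underlying: pogureb-up-t
1. 0 -> a / C _ C: inserts after position(s) 9: pogurebupat
2. e -> o, i -> u / B C0 _: fires at position(s) 6: pogurobupat
3. p -> b, s -> z, t -> d / V _ V: fires at position(s) 9: pogurobubat
surface: pogurobubat


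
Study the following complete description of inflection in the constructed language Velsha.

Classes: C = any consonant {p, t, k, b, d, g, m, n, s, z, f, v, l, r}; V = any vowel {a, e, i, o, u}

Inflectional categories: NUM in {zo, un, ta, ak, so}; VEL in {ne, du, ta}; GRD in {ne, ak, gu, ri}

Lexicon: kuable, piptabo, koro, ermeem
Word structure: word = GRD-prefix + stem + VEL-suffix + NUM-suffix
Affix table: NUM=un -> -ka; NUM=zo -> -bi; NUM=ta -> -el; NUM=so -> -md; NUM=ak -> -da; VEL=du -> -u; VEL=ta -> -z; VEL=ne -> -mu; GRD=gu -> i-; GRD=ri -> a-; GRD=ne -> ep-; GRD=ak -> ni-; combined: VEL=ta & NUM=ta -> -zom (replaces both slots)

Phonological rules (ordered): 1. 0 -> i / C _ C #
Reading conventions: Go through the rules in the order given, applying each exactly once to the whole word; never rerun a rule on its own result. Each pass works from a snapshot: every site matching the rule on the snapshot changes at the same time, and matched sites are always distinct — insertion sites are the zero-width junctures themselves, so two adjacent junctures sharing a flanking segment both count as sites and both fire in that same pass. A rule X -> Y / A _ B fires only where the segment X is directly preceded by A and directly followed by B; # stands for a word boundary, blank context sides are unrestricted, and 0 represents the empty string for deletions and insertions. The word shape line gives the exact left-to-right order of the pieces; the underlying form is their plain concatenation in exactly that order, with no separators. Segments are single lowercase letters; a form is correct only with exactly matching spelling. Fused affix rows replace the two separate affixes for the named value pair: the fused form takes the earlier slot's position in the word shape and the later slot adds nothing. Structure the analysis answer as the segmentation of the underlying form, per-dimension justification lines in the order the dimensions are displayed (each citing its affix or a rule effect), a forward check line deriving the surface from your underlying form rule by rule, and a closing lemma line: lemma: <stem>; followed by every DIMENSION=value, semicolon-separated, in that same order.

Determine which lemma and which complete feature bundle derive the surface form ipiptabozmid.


underlying: i-piptabo-z-md
NUM=so - signalled by the affix -md
VEL=ta - signalled by the affix -z
GRD=gu - signalled by the affix i-
check: ipiptabozmd -> ipiptabozmid
lemma: piptabo; NUM=so; VEL=ta; GRD=gu


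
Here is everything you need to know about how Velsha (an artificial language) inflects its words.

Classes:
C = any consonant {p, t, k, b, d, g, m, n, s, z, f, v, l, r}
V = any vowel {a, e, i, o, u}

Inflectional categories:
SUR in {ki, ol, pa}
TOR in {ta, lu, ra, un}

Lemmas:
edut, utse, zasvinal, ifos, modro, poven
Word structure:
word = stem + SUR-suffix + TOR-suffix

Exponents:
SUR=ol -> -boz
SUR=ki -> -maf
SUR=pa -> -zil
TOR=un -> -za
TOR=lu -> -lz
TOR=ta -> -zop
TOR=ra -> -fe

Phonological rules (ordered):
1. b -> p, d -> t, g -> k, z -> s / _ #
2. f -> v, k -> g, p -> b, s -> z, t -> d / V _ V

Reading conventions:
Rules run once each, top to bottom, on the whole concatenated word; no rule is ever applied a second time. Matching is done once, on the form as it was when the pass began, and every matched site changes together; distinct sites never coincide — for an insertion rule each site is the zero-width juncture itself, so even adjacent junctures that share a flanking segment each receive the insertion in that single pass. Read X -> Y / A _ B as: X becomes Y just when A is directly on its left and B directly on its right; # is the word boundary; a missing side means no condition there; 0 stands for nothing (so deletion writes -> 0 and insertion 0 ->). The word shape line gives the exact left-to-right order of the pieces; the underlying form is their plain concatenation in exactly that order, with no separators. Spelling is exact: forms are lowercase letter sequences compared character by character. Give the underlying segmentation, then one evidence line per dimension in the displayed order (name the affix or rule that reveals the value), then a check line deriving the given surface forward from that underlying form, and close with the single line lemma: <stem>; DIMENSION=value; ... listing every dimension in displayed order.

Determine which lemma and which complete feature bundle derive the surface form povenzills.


underlying: poven-zil-lz
SUR=pa - signalled by the affix -zil
TOR=lu - signalled by the affix -lz
check: povenzillz -> povenzills -> povenzills
lemma: poven; SUR=pa; TOR=lu


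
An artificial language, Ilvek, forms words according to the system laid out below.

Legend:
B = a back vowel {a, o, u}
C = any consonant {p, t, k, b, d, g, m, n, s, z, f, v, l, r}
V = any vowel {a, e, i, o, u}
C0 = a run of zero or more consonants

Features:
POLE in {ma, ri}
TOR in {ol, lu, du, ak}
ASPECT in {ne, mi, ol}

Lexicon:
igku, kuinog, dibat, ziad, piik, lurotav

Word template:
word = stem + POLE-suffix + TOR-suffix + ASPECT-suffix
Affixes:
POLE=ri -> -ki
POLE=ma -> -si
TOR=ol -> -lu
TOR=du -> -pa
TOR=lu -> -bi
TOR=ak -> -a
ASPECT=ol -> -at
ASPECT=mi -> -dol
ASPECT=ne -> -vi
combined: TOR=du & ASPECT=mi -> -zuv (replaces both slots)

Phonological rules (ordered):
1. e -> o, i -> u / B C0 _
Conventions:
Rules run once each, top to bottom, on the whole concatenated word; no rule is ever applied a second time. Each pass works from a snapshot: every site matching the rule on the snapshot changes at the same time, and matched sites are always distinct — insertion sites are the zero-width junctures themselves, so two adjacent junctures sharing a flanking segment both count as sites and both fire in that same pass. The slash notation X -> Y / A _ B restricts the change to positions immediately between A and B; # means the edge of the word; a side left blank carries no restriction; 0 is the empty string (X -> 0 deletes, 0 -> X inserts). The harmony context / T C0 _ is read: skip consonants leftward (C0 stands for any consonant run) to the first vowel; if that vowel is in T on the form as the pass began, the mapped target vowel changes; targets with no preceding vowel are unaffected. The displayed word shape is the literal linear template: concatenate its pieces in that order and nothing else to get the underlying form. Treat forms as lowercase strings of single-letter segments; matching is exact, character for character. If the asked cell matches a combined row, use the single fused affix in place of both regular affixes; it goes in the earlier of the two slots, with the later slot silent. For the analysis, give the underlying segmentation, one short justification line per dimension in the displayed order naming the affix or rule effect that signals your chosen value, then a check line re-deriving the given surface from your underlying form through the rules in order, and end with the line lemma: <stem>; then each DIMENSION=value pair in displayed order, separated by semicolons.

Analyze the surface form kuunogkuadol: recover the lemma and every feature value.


underlying: kuinog-ki-a-dol
POLE=ri - signalled by the affix -ki
TOR=ak - signalled by the affix -a
ASPECT=mi - signalled by the affix -dol
check: kuinogkiadol -> kuunogkuadol
lemma: kuinog; POLE=ri; TOR=ak; ASPECT=mi


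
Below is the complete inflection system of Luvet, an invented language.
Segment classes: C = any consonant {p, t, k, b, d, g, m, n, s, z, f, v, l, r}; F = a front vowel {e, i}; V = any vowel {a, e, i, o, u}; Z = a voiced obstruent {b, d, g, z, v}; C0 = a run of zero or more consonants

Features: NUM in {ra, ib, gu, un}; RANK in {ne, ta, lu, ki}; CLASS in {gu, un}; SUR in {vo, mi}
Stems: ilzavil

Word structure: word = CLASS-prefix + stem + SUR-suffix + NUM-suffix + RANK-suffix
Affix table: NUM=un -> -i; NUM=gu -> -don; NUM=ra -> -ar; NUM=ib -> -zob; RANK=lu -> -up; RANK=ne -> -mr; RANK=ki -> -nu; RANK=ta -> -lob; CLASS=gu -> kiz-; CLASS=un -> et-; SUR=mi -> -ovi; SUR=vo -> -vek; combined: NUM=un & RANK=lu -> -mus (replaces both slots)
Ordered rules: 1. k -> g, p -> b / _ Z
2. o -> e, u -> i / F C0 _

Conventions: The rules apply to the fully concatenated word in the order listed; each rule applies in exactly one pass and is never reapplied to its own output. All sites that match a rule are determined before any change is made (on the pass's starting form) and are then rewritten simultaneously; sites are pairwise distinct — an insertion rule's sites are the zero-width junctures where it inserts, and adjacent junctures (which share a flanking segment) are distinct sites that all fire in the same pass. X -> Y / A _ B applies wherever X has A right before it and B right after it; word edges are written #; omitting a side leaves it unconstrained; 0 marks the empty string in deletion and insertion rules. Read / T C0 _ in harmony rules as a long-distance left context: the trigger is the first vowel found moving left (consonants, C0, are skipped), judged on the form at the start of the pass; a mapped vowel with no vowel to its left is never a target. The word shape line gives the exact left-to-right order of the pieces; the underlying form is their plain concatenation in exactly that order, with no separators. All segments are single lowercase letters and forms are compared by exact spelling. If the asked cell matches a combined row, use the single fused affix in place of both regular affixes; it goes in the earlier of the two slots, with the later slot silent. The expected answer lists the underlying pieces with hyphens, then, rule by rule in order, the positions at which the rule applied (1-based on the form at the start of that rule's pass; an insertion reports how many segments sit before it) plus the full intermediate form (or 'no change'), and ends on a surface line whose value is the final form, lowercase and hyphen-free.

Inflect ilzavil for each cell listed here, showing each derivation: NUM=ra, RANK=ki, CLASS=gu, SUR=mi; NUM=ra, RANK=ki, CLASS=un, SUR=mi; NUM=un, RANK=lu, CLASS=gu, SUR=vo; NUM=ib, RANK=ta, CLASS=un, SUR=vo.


cell NUM=ra, RANK=ki, CLASS=gu, SUR=mi:
underlying: kiz-ilzavil-ovi-ar-nu
1. k -> g, p -> b / _ Z: no change
2. o -> e, u -> i / F C0 _: fires at position(s) 11: kizilzavileviarnu
surface: kizilzavileviarnu

cell NUM=ra, RANK=ki, CLASS=un, SUR=mi:
underlying: et-ilzavil-ovi-ar-nu
1. k -> g, p -> b / _ Z: no change
2. o -> e, u -> i / F C0 _: fires at position(s) 10: etilzavileviarnu
surface: etilzavileviarnu

cell NUM=un, RANK=lu, CLASS=gu, SUR=vo:
underlying: kiz-ilzavil-vek-mus
1. k -> g, p -> b / _ Z: no change
2. o -> e, u -> i / F C0 _: fires at position(s) 15: kizilzavilvekmis
surface: kizilzavilvekmis

cell NUM=ib, RANK=ta, CLASS=un, SUR=vo:
underlying: et-ilzavil-vek-zob-lob
1. k -> g, p -> b / _ Z: fires at position(s) 12: etilzavilvegzoblob
2. o -> e, u -> i / F C0 _: fires at position(s) 14: etilzavilvegzeblob
surface: etilzavilvegzeblob
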